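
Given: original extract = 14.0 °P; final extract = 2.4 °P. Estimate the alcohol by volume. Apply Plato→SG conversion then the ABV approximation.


SG = 259/(259 − P);  ABV = (OG − FG)·131.25
OG = 259/(259 − 14.0) = 1.0571
FG = 259/(259 − 2.4) = 1.0094
ABV = (1.0571 − 1.0094)·131.25

6.2724 % ABV


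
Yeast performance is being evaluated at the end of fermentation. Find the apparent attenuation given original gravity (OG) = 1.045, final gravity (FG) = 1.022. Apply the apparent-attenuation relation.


AA = (OG − FG)/(OG − 1) · 100
AA = (1.045 − 1.022)/(1.045 − 1) · 100

51.1111 %


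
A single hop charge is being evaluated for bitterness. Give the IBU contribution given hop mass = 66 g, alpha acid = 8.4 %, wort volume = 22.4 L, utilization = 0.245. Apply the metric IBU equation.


IBU = (α/100)·mass·U·1000 / V
IBU = (8.4/100)·66·0.245·1000 / 22.4

60.6375 IBU


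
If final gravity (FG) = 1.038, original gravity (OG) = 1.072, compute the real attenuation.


AA = (OG−FG)/(OG−1)·100;  RA = AA·0.8192
AA = (1.072 − 1.038)/(1.072 − 1)·100 = 47.2222
RA = 47.2222·0.8192

38.6844 %


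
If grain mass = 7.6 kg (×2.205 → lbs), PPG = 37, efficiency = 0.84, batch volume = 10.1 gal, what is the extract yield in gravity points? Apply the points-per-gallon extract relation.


points = lbs × PPG × eff / vol
lbs = 7.6 × 2.205 = 16.7580
points = 16.7580 × 37 × 0.84 / 10.1

51.5682 points


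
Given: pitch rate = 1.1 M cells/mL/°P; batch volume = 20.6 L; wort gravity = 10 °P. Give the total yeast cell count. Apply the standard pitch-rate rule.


cells (billions) = rate · V_L · °P
cells = 1.1 · 20.6 · 10

226.6000 billion cells


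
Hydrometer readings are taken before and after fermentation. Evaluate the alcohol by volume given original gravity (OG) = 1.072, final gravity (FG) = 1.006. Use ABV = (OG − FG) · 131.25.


ABV = (1.072 − 1.006) · 131.25

8.6625 % ABV


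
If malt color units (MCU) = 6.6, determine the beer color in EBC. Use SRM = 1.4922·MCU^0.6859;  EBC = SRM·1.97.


SRM = 1.4922·6.6^0.6859 = 5.4444
EBC = 5.4444·1.97

10.7255 EBC


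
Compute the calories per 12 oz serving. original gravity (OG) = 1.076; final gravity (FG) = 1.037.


ABW = (OG−FG)·131.25·0.79/FG;  °P = 259 − 259/SG (for OG→OE and FG→AE);  RE = 0.1808·OE + 0.8192·AE;  Cal = (6.9·ABW + 4·(RE−0.1))·FG·3.55
ABW = (1.076 − 1.037)·131.25·0.79/1.037 = 3.8995
OE = 259 − 259/1.076 = 18.2937 °P
AE = 259 − 259/1.037 = 9.2411 °P
RE = 0.1808·18.2937 + 0.8192·9.2411 = 10.8778 °P
Cal = (6.9·3.8995 + 4·(10.8778−0.1))·1.037·3.55

257.7605 kcal


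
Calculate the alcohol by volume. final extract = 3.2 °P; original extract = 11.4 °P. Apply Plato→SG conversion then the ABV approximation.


SG = 259/(259 − P);  ABV = (OG − FG)·131.25
OG = 259/(259 − 11.4) = 1.0460
FG = 259/(259 − 3.2) = 1.0125
ABV = (1.0460 − 1.0125)·131.25

4.4011 % ABV


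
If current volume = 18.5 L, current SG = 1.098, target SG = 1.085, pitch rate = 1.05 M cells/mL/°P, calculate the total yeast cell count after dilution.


V_w = V·((SG_c−1)/(SG_t−1)−1);  °P = 259 − 259/SG_t;  cells = rate·(V+V_w)·°P
V_w = 18.5·((1.098−1)/(1.085−1)−1) = 2.8294
V_final = 18.5 + 2.8294 = 21.3294
°P = 259 − 259/1.085 = 20.2903
cells = 1.05·21.3294·20.2903

454.4197 billion cells


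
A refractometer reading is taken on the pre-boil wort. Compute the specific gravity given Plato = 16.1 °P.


SG = 259/(259 − P)
SG = 259/(259 − 16.1)

1.0663


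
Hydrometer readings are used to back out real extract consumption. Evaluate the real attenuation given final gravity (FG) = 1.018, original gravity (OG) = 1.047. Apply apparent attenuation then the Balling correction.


AA = (OG−FG)/(OG−1)·100;  RA = AA·0.8192
AA = (1.047 − 1.018)/(1.047 − 1)·100 = 61.7021
RA = 61.7021·0.8192

50.5464 %


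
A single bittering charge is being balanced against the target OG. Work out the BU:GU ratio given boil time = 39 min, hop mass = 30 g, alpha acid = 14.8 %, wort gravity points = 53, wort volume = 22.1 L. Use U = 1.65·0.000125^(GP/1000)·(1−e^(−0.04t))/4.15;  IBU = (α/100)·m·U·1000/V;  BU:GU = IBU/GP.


U = 1.65·0.000125^(53/1000)·(1−e^(−0.04·39))/4.15 = 0.1950
IBU = (14.8/100)·30·0.1950·1000/22.1 = 39.1846
BU:GU = 39.1846/53

0.7393


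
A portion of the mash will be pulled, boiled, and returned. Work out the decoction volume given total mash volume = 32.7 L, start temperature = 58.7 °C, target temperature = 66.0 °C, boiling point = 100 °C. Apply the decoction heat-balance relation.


V_dec = V_total·(T_target − T_start)/(T_boil − T_start)
V_dec = 32.7·(66.0 − 58.7)/(100 − 58.7)

5.7799 L


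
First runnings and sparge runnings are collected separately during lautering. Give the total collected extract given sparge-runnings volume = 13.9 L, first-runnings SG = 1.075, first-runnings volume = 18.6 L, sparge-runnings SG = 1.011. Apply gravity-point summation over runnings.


total = Σ (SG_i − 1)·1000·V_i
first = (1.075 − 1)·1000·18.6 = 1395.0000
sparge = (1.011 − 1)·1000·13.9 = 152.9000
total = 1395.0000 + 152.9000

1547.9000 gravity·L


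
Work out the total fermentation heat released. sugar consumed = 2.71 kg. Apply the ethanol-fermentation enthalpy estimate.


Q = m_sugar · 590 kJ/kg
Q = 2.71 · 590

1598.9000 kJ


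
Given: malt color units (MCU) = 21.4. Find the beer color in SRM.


SRM = 1.4922 · MCU^0.6859
SRM = 1.4922 · 21.4^0.6859

12.1999 SRM


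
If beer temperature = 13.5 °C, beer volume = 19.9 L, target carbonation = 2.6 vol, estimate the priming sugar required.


residual = 14.695·(0.01821 + 0.09011·e^(−0.04·T));  sugar = (target − residual)·4.0·V
residual = 14.695·(0.01821 + 0.09011·e^(−0.04·13.5)) = 1.0393
sugar = (2.6 − 1.0393)·4.0·19.9

124.2356 g


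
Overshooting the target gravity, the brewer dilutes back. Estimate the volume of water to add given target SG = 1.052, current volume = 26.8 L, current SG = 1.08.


V_water = V·((SG_curr − 1)/(SG_target − 1) − 1)
V_water = 26.8·((1.08 − 1)/(1.052 − 1) − 1)

14.4308 L


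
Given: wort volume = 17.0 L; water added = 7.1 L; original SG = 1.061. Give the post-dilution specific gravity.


SG_new = 1 + (SG_old − 1)·V_old/(V_old + V_water)
pts = (1.061 − 1)·1000·17.0/(17.0 + 7.1) = 43.0290
SG_new = 1 + 43.0290/1000

1.0430


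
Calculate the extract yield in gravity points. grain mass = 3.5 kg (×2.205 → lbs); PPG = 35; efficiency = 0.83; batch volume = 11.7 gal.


points = lbs × PPG × eff / vol
lbs = 3.5 × 2.205 = 7.7175
points = 7.7175 × 35 × 0.83 / 11.7

19.1618 points


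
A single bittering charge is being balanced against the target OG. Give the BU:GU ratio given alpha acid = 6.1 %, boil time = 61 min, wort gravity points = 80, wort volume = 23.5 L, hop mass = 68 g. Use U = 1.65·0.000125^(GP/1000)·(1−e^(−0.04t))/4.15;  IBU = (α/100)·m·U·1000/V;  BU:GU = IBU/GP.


U = 1.65·0.000125^(80/1000)·(1−e^(−0.04·61))/4.15 = 0.1768
IBU = (6.1/100)·68·0.1768·1000/23.5 = 31.2143
BU:GU = 31.2143/80

0.3902


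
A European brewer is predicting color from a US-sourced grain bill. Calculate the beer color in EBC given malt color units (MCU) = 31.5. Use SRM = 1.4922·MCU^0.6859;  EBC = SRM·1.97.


SRM = 1.4922·31.5^0.6859 = 15.9044
EBC = 15.9044·1.97

31.3317 EBC


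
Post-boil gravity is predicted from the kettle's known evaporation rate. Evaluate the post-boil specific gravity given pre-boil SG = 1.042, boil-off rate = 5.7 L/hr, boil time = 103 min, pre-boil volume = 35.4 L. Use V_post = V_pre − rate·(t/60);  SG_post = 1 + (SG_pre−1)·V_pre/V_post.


V_post = 35.4 − 5.7·(103/60) = 25.6150
SG_post = 1 + (1.042 − 1)·35.4/25.6150

1.0580


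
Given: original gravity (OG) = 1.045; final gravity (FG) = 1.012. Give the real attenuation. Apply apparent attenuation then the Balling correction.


AA = (OG−FG)/(OG−1)·100;  RA = AA·0.8192
AA = (1.045 − 1.012)/(1.045 − 1)·100 = 73.3333
RA = 73.3333·0.8192

60.0747 %


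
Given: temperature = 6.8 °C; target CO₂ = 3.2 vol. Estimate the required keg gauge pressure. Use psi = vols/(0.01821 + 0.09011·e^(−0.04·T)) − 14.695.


psi = 3.2/(0.01821 + 0.09011·e^(−0.04·6.8)) − 14.695

22.1456 psi


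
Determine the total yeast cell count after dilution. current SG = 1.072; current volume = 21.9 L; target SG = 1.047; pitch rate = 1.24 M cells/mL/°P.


V_w = V·((SG_c−1)/(SG_t−1)−1);  °P = 259 − 259/SG_t;  cells = rate·(V+V_w)·°P
V_w = 21.9·((1.072−1)/(1.047−1)−1) = 11.6489
V_final = 21.9 + 11.6489 = 33.5489
°P = 259 − 259/1.047 = 11.6266
cells = 1.24·33.5489·11.6266

483.6725 billion cells


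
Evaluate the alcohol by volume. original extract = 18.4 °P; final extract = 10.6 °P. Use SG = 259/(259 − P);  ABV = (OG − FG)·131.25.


OG = 259/(259 − 18.4) = 1.0765
FG = 259/(259 − 10.6) = 1.0427
ABV = (1.0765 − 1.0427)·131.25

4.4366 % ABV


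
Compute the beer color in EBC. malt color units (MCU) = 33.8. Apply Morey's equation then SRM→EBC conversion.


SRM = 1.4922·MCU^0.6859;  EBC = SRM·1.97
SRM = 1.4922·33.8^0.6859 = 16.6921
EBC = 16.6921·1.97

32.8834 EBC


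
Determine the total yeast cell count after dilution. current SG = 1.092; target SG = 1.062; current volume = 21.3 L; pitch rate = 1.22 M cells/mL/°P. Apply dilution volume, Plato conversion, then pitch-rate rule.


V_w = V·((SG_c−1)/(SG_t−1)−1);  °P = 259 − 259/SG_t;  cells = rate·(V+V_w)·°P
V_w = 21.3·((1.092−1)/(1.062−1)−1) = 10.3065
V_final = 21.3 + 10.3065 = 31.6065
°P = 259 − 259/1.062 = 15.1205
cells = 1.22·31.6065·15.1205

583.0456 billion cells


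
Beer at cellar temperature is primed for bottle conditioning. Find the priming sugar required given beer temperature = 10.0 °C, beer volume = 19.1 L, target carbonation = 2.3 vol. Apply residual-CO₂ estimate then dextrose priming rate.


residual = 14.695·(0.01821 + 0.09011·e^(−0.04·T));  sugar = (target − residual)·4.0·V
residual = 14.695·(0.01821 + 0.09011·e^(−0.04·10.0)) = 1.1552
sugar = (2.3 − 1.1552)·4.0·19.1

87.4619 g


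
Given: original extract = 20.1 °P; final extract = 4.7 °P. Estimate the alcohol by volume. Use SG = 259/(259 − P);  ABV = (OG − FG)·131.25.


OG = 259/(259 − 20.1) = 1.0841
FG = 259/(259 − 4.7) = 1.0185
ABV = (1.0841 − 1.0185)·131.25

8.6170 % ABV


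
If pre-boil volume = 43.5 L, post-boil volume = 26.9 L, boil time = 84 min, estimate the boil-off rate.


rate = (V_pre − V_post) / (t_min/60)
rate = (43.5 − 26.9) / (84/60)

11.8571 L/hr


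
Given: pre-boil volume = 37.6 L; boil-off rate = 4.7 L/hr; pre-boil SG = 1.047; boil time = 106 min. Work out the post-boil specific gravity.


V_post = V_pre − rate·(t/60);  SG_post = 1 + (SG_pre−1)·V_pre/V_post
V_post = 37.6 − 4.7·(106/60) = 29.2967
SG_post = 1 + (1.047 − 1)·37.6/29.2967

1.0603


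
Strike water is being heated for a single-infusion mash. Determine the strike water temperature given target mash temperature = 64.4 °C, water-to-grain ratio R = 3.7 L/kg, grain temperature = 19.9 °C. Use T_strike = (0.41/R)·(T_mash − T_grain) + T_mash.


T_strike = (0.41/3.7)·(64.4 − 19.9) + 64.4

69.3311 °C


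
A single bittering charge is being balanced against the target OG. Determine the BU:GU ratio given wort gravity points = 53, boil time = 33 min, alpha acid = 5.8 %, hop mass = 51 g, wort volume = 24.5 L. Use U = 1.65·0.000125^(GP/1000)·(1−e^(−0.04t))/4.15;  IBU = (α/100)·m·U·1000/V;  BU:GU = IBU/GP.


U = 1.65·0.000125^(53/1000)·(1−e^(−0.04·33))/4.15 = 0.1810
IBU = (5.8/100)·51·0.1810·1000/24.5 = 21.8488
BU:GU = 21.8488/53

0.4122


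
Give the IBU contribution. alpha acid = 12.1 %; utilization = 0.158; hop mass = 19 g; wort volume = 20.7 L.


IBU = (α/100)·mass·U·1000 / V
IBU = (12.1/100)·19·0.158·1000 / 20.7

17.5479 IBU


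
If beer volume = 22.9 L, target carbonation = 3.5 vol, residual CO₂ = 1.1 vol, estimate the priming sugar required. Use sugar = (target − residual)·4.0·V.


sugar = (3.5 − 1.1)·4.0·22.9

219.8400 g


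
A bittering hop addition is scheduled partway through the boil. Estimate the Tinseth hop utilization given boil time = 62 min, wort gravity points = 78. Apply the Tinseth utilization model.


U = 1.65·0.000125^(GP/1000) · (1 − e^(−0.04·t))/4.15
bigness = 1.65·0.000125^(78/1000) = 0.8185
boil_factor = (1 − e^(−0.04·62))/4.15 = 0.2208
U = 0.8185 · 0.2208

0.1807


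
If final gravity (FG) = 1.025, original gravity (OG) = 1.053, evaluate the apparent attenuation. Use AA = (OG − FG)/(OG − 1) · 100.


AA = (1.053 − 1.025)/(1.053 − 1) · 100

52.8302 %


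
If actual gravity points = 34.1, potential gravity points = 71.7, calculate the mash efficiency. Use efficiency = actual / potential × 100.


efficiency = 34.1 / 71.7 × 100

47.5593 %


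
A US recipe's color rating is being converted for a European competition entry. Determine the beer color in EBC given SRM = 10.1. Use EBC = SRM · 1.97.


EBC = 10.1 · 1.97

19.8970 EBC


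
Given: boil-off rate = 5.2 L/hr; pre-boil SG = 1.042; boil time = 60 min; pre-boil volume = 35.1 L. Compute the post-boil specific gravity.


V_post = V_pre − rate·(t/60);  SG_post = 1 + (SG_pre−1)·V_pre/V_post
V_post = 35.1 − 5.2·(60/60) = 29.9000
SG_post = 1 + (1.042 − 1)·35.1/29.9000

1.0493


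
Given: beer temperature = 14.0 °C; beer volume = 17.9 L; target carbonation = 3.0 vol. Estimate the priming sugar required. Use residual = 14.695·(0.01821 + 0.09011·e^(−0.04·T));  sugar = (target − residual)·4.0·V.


residual = 14.695·(0.01821 + 0.09011·e^(−0.04·14.0)) = 1.0240
sugar = (3.0 − 1.0240)·4.0·17.9

141.4836 g


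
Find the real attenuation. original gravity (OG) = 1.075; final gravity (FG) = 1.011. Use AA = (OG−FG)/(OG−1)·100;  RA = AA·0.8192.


AA = (1.075 − 1.011)/(1.075 − 1)·100 = 85.3333
RA = 85.3333·0.8192

69.9051 %


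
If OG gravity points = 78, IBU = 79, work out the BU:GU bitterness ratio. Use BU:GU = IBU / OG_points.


BU:GU = 79 / 78

1.0128


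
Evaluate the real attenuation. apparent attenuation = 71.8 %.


RA = AA · 0.8192
RA = 71.8 · 0.8192

58.8186 %


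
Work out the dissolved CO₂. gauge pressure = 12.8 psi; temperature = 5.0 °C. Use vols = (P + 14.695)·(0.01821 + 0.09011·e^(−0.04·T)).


vols = (12.8 + 14.695)·(0.01821 + 0.09011·e^(−0.04·5.0))

2.5292 volumes


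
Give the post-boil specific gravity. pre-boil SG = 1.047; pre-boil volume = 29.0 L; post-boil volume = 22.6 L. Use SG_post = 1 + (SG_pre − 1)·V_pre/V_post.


pts_pre = (1.047 − 1)·1000 = 47.0000
pts_post = 47.0000·29.0/22.6 = 60.3097
SG_post = 1 + 60.3097/1000

1.0603


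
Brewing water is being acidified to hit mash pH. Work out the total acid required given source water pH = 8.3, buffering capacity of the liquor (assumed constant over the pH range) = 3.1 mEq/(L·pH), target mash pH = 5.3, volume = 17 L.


acid = buffering capacity · (pH_source − pH_target) · V
acid = 3.1 · (8.3 − 5.3) · 17

158.1000 mEq


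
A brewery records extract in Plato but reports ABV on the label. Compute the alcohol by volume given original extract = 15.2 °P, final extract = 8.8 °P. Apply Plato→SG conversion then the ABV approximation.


SG = 259/(259 − P);  ABV = (OG − FG)·131.25
OG = 259/(259 − 15.2) = 1.0623
FG = 259/(259 − 8.8) = 1.0352
ABV = (1.0623 − 1.0352)·131.25

3.5666 % ABV


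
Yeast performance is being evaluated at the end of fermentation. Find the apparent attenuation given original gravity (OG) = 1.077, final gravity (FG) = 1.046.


AA = (OG − FG)/(OG − 1) · 100
AA = (1.077 − 1.046)/(1.077 − 1) · 100

40.2597 %


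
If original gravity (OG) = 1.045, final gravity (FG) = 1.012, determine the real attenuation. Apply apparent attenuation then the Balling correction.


AA = (OG−FG)/(OG−1)·100;  RA = AA·0.8192
AA = (1.045 − 1.012)/(1.045 − 1)·100 = 73.3333
RA = 73.3333·0.8192

60.0747 %


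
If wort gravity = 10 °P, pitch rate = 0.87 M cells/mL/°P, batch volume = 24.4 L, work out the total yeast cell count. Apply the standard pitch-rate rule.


cells (billions) = rate · V_L · °P
cells = 0.87 · 24.4 · 10

212.2800 billion cells


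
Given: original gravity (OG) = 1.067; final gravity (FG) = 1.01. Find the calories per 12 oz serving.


ABW = (OG−FG)·131.25·0.79/FG;  °P = 259 − 259/SG (for OG→OE and FG→AE);  RE = 0.1808·OE + 0.8192·AE;  Cal = (6.9·ABW + 4·(RE−0.1))·FG·3.55
ABW = (1.067 − 1.01)·131.25·0.79/1.01 = 5.8517
OE = 259 − 259/1.067 = 16.2634 °P
AE = 259 − 259/1.01 = 2.5644 °P
RE = 0.1808·16.2634 + 0.8192·2.5644 = 5.0411 °P
Cal = (6.9·5.8517 + 4·(5.0411−0.1))·1.01·3.55

215.6358 kcal


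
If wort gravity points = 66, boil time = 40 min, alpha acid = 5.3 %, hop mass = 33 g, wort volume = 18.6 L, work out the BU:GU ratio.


U = 1.65·0.000125^(GP/1000)·(1−e^(−0.04t))/4.15;  IBU = (α/100)·m·U·1000/V;  BU:GU = IBU/GP
U = 1.65·0.000125^(66/1000)·(1−e^(−0.04·40))/4.15 = 0.1753
IBU = (5.3/100)·33·0.1753·1000/18.6 = 16.4880
BU:GU = 16.4880/66

0.2498


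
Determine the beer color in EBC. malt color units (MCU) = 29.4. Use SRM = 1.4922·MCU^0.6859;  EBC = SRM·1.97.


SRM = 1.4922·29.4^0.6859 = 15.1693
EBC = 15.1693·1.97

29.8836 EBC


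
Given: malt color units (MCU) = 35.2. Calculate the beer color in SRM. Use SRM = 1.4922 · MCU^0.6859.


SRM = 1.4922 · 35.2^0.6859

17.1633 SRM


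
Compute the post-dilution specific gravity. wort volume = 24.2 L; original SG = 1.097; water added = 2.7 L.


SG_new = 1 + (SG_old − 1)·V_old/(V_old + V_water)
pts = (1.097 − 1)·1000·24.2/(24.2 + 2.7) = 87.2639
SG_new = 1 + 87.2639/1000

1.0873


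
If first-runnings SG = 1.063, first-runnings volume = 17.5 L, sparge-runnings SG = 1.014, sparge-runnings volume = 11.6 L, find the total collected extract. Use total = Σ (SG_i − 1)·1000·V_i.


first = (1.063 − 1)·1000·17.5 = 1102.5000
sparge = (1.014 − 1)·1000·11.6 = 162.4000
total = 1102.5000 + 162.4000

1264.9000 gravity·L


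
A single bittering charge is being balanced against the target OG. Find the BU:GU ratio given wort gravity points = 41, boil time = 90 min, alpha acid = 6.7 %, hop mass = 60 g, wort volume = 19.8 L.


U = 1.65·0.000125^(GP/1000)·(1−e^(−0.04t))/4.15;  IBU = (α/100)·m·U·1000/V;  BU:GU = IBU/GP
U = 1.65·0.000125^(41/1000)·(1−e^(−0.04·90))/4.15 = 0.2675
IBU = (6.7/100)·60·0.2675·1000/19.8 = 54.3173
BU:GU = 54.3173/41

1.3248


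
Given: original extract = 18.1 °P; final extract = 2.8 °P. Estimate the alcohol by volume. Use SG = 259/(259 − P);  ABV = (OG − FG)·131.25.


OG = 259/(259 − 18.1) = 1.0751
FG = 259/(259 − 2.8) = 1.0109
ABV = (1.0751 − 1.0109)·131.25

8.4270 % ABV


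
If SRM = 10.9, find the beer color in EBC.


EBC = SRM · 1.97
EBC = 10.9 · 1.97

21.4730 EBC


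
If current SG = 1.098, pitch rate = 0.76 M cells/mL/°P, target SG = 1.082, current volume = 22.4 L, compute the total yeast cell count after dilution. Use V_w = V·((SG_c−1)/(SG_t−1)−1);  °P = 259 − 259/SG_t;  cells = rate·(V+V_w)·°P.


V_w = 22.4·((1.098−1)/(1.082−1)−1) = 4.3707
V_final = 22.4 + 4.3707 = 26.7707
°P = 259 − 259/1.082 = 19.6285
cells = 0.76·26.7707·19.6285

399.3560 billion cells


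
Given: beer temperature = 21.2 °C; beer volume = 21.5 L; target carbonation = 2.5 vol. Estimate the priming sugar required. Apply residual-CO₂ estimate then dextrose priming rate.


residual = 14.695·(0.01821 + 0.09011·e^(−0.04·T));  sugar = (target − residual)·4.0·V
residual = 14.695·(0.01821 + 0.09011·e^(−0.04·21.2)) = 0.8347
sugar = (2.5 − 0.8347)·4.0·21.5

143.2160 g


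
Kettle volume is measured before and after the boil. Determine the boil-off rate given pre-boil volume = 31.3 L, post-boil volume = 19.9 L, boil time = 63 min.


rate = (V_pre − V_post) / (t_min/60)
rate = (31.3 − 19.9) / (63/60)

10.8571 L/hr


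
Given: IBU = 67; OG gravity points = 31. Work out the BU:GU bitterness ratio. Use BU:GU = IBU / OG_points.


BU:GU = 67 / 31

2.1613


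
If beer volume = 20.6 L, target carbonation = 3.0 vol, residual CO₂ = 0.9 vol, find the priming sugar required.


sugar = (target − residual)·4.0·V
sugar = (3.0 − 0.9)·4.0·20.6

173.0400 g


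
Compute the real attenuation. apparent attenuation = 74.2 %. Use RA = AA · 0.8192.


RA = 74.2 · 0.8192

60.7846 %


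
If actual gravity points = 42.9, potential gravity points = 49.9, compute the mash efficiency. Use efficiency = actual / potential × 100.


efficiency = 42.9 / 49.9 × 100

85.9719 %


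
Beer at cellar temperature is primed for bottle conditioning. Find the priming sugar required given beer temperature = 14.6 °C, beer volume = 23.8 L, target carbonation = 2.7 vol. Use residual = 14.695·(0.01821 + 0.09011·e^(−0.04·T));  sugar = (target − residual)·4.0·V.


residual = 14.695·(0.01821 + 0.09011·e^(−0.04·14.6)) = 1.0060
sugar = (2.7 − 1.0060)·4.0·23.8

161.2655 g


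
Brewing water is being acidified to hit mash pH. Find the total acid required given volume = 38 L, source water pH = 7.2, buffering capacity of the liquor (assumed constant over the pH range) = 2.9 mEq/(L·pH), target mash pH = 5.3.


acid = buffering capacity · (pH_source − pH_target) · V
acid = 2.9 · (7.2 − 5.3) · 38

209.3800 mEq


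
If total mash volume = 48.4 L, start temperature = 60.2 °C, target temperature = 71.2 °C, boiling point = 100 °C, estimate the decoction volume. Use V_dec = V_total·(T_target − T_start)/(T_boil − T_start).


V_dec = 48.4·(71.2 − 60.2)/(100 − 60.2)

13.3769 L


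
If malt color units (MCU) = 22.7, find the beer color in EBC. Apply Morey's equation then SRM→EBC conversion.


SRM = 1.4922·MCU^0.6859;  EBC = SRM·1.97
SRM = 1.4922·22.7^0.6859 = 12.7036
EBC = 12.7036·1.97

25.0260 EBC


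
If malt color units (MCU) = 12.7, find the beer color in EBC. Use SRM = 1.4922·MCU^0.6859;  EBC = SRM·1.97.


SRM = 1.4922·12.7^0.6859 = 8.5295
EBC = 8.5295·1.97

16.8032 EBC


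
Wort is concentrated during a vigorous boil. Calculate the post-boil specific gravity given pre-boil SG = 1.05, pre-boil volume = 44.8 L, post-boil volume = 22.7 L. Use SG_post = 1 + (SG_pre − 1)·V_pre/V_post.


pts_pre = (1.05 − 1)·1000 = 50.0000
pts_post = 50.0000·44.8/22.7 = 98.6784
SG_post = 1 + 98.6784/1000

1.0987


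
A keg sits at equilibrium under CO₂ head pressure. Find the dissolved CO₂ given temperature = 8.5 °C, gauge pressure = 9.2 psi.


vols = (P + 14.695)·(0.01821 + 0.09011·e^(−0.04·T))
vols = (9.2 + 14.695)·(0.01821 + 0.09011·e^(−0.04·8.5))

1.9677 volumes


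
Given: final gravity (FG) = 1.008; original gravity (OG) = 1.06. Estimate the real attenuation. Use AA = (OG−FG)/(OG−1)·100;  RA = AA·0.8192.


AA = (1.06 − 1.008)/(1.06 − 1)·100 = 86.6667
RA = 86.6667·0.8192

70.9973 %


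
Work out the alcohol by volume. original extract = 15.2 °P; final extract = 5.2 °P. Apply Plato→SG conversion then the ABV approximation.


SG = 259/(259 − P);  ABV = (OG − FG)·131.25
OG = 259/(259 − 15.2) = 1.0623
FG = 259/(259 − 5.2) = 1.0205
ABV = (1.0623 − 1.0205)·131.25

5.4938 % ABV


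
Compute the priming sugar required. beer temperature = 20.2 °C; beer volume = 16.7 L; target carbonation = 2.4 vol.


residual = 14.695·(0.01821 + 0.09011·e^(−0.04·T));  sugar = (target − residual)·4.0·V
residual = 14.695·(0.01821 + 0.09011·e^(−0.04·20.2)) = 0.8578
sugar = (2.4 − 0.8578)·4.0·16.7

103.0162 g


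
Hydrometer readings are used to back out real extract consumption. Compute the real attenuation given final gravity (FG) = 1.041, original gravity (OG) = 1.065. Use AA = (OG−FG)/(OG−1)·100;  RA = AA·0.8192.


AA = (1.065 − 1.041)/(1.065 − 1)·100 = 36.9231
RA = 36.9231·0.8192

30.2474 %


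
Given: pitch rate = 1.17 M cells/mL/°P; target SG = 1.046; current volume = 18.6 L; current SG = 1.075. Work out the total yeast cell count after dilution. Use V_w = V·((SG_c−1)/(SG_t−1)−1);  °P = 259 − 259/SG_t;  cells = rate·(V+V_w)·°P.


V_w = 18.6·((1.075−1)/(1.046−1)−1) = 11.7261
V_final = 18.6 + 11.7261 = 30.3261
°P = 259 − 259/1.046 = 11.3901
cells = 1.17·30.3261·11.3901

404.1366 billion cells


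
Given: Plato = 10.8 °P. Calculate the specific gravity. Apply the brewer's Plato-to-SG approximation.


SG = 259/(259 − P)
SG = 259/(259 − 10.8)

1.0435


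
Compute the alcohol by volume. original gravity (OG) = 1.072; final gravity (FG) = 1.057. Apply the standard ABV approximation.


ABV = (OG − FG) · 131.25
ABV = (1.072 − 1.057) · 131.25

1.9688 % ABV


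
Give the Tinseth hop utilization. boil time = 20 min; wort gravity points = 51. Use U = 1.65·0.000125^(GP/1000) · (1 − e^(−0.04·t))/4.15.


bigness = 1.65·0.000125^(51/1000) = 1.0433
boil_factor = (1 − e^(−0.04·20))/4.15 = 0.1327
U = 1.0433 · 0.1327

0.1384


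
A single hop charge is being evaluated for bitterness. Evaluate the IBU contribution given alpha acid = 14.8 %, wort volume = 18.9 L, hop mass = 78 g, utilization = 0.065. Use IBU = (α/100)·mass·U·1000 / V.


IBU = (14.8/100)·78·0.065·1000 / 18.9

39.7016 IBU


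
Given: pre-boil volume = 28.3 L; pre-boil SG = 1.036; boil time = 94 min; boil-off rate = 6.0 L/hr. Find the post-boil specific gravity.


V_post = V_pre − rate·(t/60);  SG_post = 1 + (SG_pre−1)·V_pre/V_post
V_post = 28.3 − 6.0·(94/60) = 18.9000
SG_post = 1 + (1.036 − 1)·28.3/18.9000

1.0539


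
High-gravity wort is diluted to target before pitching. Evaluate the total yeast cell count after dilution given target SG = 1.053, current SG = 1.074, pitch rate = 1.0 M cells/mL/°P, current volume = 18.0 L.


V_w = V·((SG_c−1)/(SG_t−1)−1);  °P = 259 − 259/SG_t;  cells = rate·(V+V_w)·°P
V_w = 18.0·((1.074−1)/(1.053−1)−1) = 7.1321
V_final = 18.0 + 7.1321 = 25.1321
°P = 259 − 259/1.053 = 13.0361
cells = 1.0·25.1321·13.0361

327.6239 billion cells


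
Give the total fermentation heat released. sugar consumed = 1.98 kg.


Q = m_sugar · 590 kJ/kg
Q = 1.98 · 590

1168.2000 kJ


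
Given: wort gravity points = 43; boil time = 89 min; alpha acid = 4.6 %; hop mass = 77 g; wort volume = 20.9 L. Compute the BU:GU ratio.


U = 1.65·0.000125^(GP/1000)·(1−e^(−0.04t))/4.15;  IBU = (α/100)·m·U·1000/V;  BU:GU = IBU/GP
U = 1.65·0.000125^(43/1000)·(1−e^(−0.04·89))/4.15 = 0.2625
IBU = (4.6/100)·77·0.2625·1000/20.9 = 44.4811
BU:GU = 44.4811/43

1.0344


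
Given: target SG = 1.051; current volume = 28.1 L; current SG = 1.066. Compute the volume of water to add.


V_water = V·((SG_curr − 1)/(SG_target − 1) − 1)
V_water = 28.1·((1.066 − 1)/(1.051 − 1) − 1)

8.2647 L


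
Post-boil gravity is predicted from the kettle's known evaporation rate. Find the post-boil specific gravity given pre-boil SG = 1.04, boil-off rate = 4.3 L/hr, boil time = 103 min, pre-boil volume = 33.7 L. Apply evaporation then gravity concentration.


V_post = V_pre − rate·(t/60);  SG_post = 1 + (SG_pre−1)·V_pre/V_post
V_post = 33.7 − 4.3·(103/60) = 26.3183
SG_post = 1 + (1.04 − 1)·33.7/26.3183

1.0512


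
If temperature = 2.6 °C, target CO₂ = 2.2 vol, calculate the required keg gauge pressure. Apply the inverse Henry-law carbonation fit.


psi = vols/(0.01821 + 0.09011·e^(−0.04·T)) − 14.695
psi = 2.2/(0.01821 + 0.09011·e^(−0.04·2.6)) − 14.695

7.4335 psi


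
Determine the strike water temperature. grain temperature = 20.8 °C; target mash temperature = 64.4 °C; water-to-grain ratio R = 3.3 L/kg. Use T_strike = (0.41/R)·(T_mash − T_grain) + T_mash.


T_strike = (0.41/3.3)·(64.4 − 20.8) + 64.4

69.8170 °C


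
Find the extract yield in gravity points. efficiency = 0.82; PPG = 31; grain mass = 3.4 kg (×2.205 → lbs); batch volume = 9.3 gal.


points = lbs × PPG × eff / vol
lbs = 3.4 × 2.205 = 7.4970
points = 7.4970 × 31 × 0.82 / 9.3

20.4918 points


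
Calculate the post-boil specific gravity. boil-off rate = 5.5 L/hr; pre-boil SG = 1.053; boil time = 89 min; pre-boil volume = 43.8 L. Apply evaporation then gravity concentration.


V_post = V_pre − rate·(t/60);  SG_post = 1 + (SG_pre−1)·V_pre/V_post
V_post = 43.8 − 5.5·(89/60) = 35.6417
SG_post = 1 + (1.053 − 1)·43.8/35.6417

1.0651


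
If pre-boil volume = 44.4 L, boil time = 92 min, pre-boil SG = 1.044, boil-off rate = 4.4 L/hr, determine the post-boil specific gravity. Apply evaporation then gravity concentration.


V_post = V_pre − rate·(t/60);  SG_post = 1 + (SG_pre−1)·V_pre/V_post
V_post = 44.4 − 4.4·(92/60) = 37.6533
SG_post = 1 + (1.044 − 1)·44.4/37.6533

1.0519


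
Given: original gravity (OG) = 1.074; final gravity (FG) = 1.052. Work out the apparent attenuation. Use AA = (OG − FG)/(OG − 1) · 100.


AA = (1.074 − 1.052)/(1.074 − 1) · 100

29.7297 %


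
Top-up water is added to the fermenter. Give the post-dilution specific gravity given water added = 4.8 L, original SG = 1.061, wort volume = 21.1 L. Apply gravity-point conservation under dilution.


SG_new = 1 + (SG_old − 1)·V_old/(V_old + V_water)
pts = (1.061 − 1)·1000·21.1/(21.1 + 4.8) = 49.6950
SG_new = 1 + 49.6950/1000

1.0497


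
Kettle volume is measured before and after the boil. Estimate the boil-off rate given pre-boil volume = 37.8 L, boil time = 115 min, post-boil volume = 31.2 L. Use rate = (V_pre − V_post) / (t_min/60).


rate = (37.8 − 31.2) / (115/60)

3.4435 L/hr


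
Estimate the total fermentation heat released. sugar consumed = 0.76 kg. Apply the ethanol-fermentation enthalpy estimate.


Q = m_sugar · 590 kJ/kg
Q = 0.76 · 590

448.4000 kJ


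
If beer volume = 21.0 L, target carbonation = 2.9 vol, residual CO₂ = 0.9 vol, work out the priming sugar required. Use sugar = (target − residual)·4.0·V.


sugar = (2.9 − 0.9)·4.0·21.0

168.0000 g


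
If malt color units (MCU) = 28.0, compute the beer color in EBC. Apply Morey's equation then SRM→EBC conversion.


SRM = 1.4922·MCU^0.6859;  EBC = SRM·1.97
SRM = 1.4922·28.0^0.6859 = 14.6701
EBC = 14.6701·1.97

28.9001 EBC


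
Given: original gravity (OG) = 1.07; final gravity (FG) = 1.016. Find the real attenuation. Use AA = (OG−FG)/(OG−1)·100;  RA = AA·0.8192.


AA = (1.07 − 1.016)/(1.07 − 1)·100 = 77.1429
RA = 77.1429·0.8192

63.1954 %


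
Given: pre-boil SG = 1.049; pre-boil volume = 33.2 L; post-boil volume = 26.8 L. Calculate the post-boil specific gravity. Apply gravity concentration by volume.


SG_post = 1 + (SG_pre − 1)·V_pre/V_post
pts_pre = (1.049 − 1)·1000 = 49.0000
pts_post = 49.0000·33.2/26.8 = 60.7015
SG_post = 1 + 60.7015/1000

1.0607


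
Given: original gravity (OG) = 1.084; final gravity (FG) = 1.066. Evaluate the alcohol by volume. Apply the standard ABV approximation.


ABV = (OG − FG) · 131.25
ABV = (1.084 − 1.066) · 131.25

2.3625 % ABV


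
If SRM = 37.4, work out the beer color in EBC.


EBC = SRM · 1.97
EBC = 37.4 · 1.97

73.6780 EBC


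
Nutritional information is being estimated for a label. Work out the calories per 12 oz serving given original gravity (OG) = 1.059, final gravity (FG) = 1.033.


ABW = (OG−FG)·131.25·0.79/FG;  °P = 259 − 259/SG (for OG→OE and FG→AE);  RE = 0.1808·OE + 0.8192·AE;  Cal = (6.9·ABW + 4·(RE−0.1))·FG·3.55
ABW = (1.059 − 1.033)·131.25·0.79/1.033 = 2.6098
OE = 259 − 259/1.059 = 14.4297 °P
AE = 259 − 259/1.033 = 8.2740 °P
RE = 0.1808·14.4297 + 0.8192·8.2740 = 9.3869 °P
Cal = (6.9·2.6098 + 4·(9.3869−0.1))·1.033·3.55

202.2614 kcal


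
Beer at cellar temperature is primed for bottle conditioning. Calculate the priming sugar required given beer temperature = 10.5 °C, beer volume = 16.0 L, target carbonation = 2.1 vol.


residual = 14.695·(0.01821 + 0.09011·e^(−0.04·T));  sugar = (target − residual)·4.0·V
residual = 14.695·(0.01821 + 0.09011·e^(−0.04·10.5)) = 1.1376
sugar = (2.1 − 1.1376)·4.0·16.0

61.5913 g


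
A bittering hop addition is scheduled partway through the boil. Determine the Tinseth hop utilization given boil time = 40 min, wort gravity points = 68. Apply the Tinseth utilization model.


U = 1.65·0.000125^(GP/1000) · (1 − e^(−0.04·t))/4.15
bigness = 1.65·0.000125^(68/1000) = 0.8955
boil_factor = (1 − e^(−0.04·40))/4.15 = 0.1923
U = 0.8955 · 0.1923

0.1722


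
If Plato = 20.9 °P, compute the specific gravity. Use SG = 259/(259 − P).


SG = 259/(259 − 20.9)

1.0878


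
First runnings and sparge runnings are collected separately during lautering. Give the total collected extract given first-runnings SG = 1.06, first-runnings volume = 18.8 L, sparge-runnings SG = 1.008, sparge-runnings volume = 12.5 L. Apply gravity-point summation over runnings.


total = Σ (SG_i − 1)·1000·V_i
first = (1.06 − 1)·1000·18.8 = 1128.0000
sparge = (1.008 − 1)·1000·12.5 = 100.0000
total = 1128.0000 + 100.0000

1228.0000 gravity·L


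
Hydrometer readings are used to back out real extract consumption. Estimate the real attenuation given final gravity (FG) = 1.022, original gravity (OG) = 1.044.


AA = (OG−FG)/(OG−1)·100;  RA = AA·0.8192
AA = (1.044 − 1.022)/(1.044 − 1)·100 = 50.0000
RA = 50.0000·0.8192

40.9600 %


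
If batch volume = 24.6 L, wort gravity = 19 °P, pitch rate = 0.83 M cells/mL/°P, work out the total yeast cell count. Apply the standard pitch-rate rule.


cells (billions) = rate · V_L · °P
cells = 0.83 · 24.6 · 19

387.9420 billion cells


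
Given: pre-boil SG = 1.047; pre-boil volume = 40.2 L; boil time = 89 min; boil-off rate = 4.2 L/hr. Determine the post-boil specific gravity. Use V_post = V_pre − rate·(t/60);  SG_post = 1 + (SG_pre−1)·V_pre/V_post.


V_post = 40.2 − 4.2·(89/60) = 33.9700
SG_post = 1 + (1.047 − 1)·40.2/33.9700

1.0556


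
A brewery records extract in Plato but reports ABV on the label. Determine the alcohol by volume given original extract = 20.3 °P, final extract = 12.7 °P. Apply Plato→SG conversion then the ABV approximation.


SG = 259/(259 − P);  ABV = (OG − FG)·131.25
OG = 259/(259 − 20.3) = 1.0850
FG = 259/(259 − 12.7) = 1.0516
ABV = (1.0850 − 1.0516)·131.25

4.3944 % ABV


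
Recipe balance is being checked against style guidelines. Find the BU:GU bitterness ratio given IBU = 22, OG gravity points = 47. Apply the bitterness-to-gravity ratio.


BU:GU = IBU / OG_points
BU:GU = 22 / 47

0.4681


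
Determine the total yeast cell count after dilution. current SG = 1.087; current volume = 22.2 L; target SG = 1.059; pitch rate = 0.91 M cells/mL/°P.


V_w = V·((SG_c−1)/(SG_t−1)−1);  °P = 259 − 259/SG_t;  cells = rate·(V+V_w)·°P
V_w = 22.2·((1.087−1)/(1.059−1)−1) = 10.5356
V_final = 22.2 + 10.5356 = 32.7356
°P = 259 − 259/1.059 = 14.4297
cells = 0.91·32.7356·14.4297

429.8505 billion cells


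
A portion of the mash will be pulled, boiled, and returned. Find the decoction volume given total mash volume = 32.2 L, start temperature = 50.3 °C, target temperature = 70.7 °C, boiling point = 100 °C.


V_dec = V_total·(T_target − T_start)/(T_boil − T_start)
V_dec = 32.2·(70.7 − 50.3)/(100 − 50.3)

13.2169 L


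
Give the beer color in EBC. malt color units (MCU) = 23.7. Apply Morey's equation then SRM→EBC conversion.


SRM = 1.4922·MCU^0.6859;  EBC = SRM·1.97
SRM = 1.4922·23.7^0.6859 = 13.0848
EBC = 13.0848·1.97

25.7770 EBC


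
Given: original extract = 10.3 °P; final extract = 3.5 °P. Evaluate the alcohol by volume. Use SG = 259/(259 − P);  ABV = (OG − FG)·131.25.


OG = 259/(259 − 10.3) = 1.0414
FG = 259/(259 − 3.5) = 1.0137
ABV = (1.0414 − 1.0137)·131.25

3.6378 % ABV


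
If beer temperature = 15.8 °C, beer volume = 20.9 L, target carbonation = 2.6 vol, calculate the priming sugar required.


residual = 14.695·(0.01821 + 0.09011·e^(−0.04·T));  sugar = (target − residual)·4.0·V
residual = 14.695·(0.01821 + 0.09011·e^(−0.04·15.8)) = 0.9714
sugar = (2.6 − 0.9714)·4.0·20.9

136.1487 g


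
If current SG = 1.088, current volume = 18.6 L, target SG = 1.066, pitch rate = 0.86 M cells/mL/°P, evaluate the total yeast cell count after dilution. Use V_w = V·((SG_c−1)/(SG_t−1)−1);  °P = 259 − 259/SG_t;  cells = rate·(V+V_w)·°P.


V_w = 18.6·((1.088−1)/(1.066−1)−1) = 6.2000
V_final = 18.6 + 6.2000 = 24.8000
°P = 259 − 259/1.066 = 16.0356
cells = 0.86·24.8000·16.0356

342.0083 billion cells


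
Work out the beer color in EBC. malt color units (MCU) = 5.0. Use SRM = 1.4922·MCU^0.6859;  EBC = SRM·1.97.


SRM = 1.4922·5.0^0.6859 = 4.5004
EBC = 4.5004·1.97

8.8658 EBC


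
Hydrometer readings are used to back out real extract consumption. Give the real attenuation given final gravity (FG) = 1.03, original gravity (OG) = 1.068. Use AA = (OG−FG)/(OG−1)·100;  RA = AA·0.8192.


AA = (1.068 − 1.03)/(1.068 − 1)·100 = 55.8824
RA = 55.8824·0.8192

45.7788 %


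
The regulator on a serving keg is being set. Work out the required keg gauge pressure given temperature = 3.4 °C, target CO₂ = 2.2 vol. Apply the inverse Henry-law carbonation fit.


psi = vols/(0.01821 + 0.09011·e^(−0.04·T)) − 14.695
psi = 2.2/(0.01821 + 0.09011·e^(−0.04·3.4)) − 14.695

8.0178 psi


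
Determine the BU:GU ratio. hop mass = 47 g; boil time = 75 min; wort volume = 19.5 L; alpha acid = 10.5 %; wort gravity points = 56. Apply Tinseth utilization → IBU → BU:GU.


U = 1.65·0.000125^(GP/1000)·(1−e^(−0.04t))/4.15;  IBU = (α/100)·m·U·1000/V;  BU:GU = IBU/GP
U = 1.65·0.000125^(56/1000)·(1−e^(−0.04·75))/4.15 = 0.2284
IBU = (10.5/100)·47·0.2284·1000/19.5 = 57.8011
BU:GU = 57.8011/56

1.0322


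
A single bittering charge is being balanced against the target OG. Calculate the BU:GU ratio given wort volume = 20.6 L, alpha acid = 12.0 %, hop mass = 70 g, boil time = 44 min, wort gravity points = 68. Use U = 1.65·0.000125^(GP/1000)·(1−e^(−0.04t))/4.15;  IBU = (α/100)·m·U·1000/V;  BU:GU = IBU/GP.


U = 1.65·0.000125^(68/1000)·(1−e^(−0.04·44))/4.15 = 0.1787
IBU = (12.0/100)·70·0.1787·1000/20.6 = 72.8525
BU:GU = 72.8525/68

1.0714


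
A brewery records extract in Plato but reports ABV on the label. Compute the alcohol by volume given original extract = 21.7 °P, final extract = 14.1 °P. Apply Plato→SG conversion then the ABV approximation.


SG = 259/(259 − P);  ABV = (OG − FG)·131.25
OG = 259/(259 − 21.7) = 1.0914
FG = 259/(259 − 14.1) = 1.0576
ABV = (1.0914 − 1.0576)·131.25

4.4456 % ABV


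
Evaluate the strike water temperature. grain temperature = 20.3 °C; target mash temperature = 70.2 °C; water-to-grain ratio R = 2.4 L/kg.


T_strike = (0.41/R)·(T_mash − T_grain) + T_mash
T_strike = (0.41/2.4)·(70.2 − 20.3) + 70.2

78.7246 °C


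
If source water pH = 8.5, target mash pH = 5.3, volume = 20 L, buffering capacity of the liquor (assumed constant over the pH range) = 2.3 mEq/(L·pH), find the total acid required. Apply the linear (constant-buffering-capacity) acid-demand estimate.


acid = buffering capacity · (pH_source − pH_target) · V
acid = 2.3 · (8.5 − 5.3) · 20

147.2000 mEq


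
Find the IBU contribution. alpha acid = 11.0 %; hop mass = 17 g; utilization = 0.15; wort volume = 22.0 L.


IBU = (α/100)·mass·U·1000 / V
IBU = (11.0/100)·17·0.15·1000 / 22.0

12.7500 IBU
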